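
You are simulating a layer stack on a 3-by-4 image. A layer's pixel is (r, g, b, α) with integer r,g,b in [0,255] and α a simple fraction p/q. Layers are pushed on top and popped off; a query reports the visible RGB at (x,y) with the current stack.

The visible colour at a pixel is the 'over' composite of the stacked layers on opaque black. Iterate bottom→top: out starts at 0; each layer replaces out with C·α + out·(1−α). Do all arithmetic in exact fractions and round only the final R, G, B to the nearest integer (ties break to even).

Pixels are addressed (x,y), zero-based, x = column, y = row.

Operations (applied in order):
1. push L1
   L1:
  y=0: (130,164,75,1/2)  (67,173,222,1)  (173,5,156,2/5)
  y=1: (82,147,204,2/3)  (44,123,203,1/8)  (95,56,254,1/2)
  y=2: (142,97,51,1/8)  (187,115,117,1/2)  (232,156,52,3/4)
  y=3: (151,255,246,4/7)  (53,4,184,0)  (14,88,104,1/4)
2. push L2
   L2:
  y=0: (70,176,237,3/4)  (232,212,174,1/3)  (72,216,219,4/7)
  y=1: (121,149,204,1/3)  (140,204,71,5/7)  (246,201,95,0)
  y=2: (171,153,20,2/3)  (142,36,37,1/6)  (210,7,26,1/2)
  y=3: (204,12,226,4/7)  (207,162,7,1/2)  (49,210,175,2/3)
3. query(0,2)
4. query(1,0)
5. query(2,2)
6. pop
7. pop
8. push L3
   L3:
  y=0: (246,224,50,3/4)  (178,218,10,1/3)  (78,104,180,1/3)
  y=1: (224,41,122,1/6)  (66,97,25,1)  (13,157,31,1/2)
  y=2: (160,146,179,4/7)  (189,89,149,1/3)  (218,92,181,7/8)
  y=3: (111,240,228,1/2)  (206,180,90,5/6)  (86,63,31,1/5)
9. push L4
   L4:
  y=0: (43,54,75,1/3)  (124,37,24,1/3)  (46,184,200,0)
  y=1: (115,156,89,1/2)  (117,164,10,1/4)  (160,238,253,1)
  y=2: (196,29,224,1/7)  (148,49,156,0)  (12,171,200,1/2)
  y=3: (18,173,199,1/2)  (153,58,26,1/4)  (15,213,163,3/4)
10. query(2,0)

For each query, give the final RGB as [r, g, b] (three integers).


query (0,2) [L1,L2] — begin 0,0,0
after L1 α=1/8: [71/4, 97/8, 51/8]
after L2 α=2/3: [1439/12, 2545/24, 371/24]
= [120, 106, 15]

query (1,0) [L1,L2] — begin 0,0,0
after L1 α=1: [67, 173, 222]
after L2 α=1/3: [122, 186, 206]
= [122, 186, 206]

(2,2) stack=L1,L2; from [0,0,0]:
after L1 α=3/4: [174, 117, 39]
after L2 α=1/2: [192, 62, 65/2]
→ [192, 62, 32]

at x=2,y=0 over L3,L4:
+L3 (α=1/3) → [26, 104/3, 60]
+L4 (α=0) → [26, 104/3, 60]
rounded: [26, 35, 60]


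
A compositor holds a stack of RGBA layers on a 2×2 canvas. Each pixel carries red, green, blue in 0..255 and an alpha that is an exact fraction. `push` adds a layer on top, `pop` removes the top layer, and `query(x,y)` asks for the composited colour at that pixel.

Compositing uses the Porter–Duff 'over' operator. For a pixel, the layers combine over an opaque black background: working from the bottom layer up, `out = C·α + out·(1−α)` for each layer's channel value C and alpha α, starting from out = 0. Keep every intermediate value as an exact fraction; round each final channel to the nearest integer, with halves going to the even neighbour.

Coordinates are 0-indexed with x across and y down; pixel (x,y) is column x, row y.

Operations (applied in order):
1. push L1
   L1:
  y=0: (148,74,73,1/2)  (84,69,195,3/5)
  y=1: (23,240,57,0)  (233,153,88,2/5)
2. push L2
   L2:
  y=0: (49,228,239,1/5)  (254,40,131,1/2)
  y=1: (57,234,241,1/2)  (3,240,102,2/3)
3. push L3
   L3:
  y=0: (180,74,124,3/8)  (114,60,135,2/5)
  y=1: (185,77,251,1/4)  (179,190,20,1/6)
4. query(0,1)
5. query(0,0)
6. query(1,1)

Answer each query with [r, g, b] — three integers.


at x=0,y=1 over L1,L2,L3:
+L1 (α=0) → [0, 0, 0]
+L2 (α=1/2) → [57/2, 117, 241/2]
+L3 (α=1/4) → [541/8, 107, 1225/8]
= [68, 107, 153]

query (0,0) [L1,L2,L3] — begin 0,0,0
after L1 α=1/2: [74, 37, 73/2]
after L2 α=1/5: [69, 376/5, 77]
after L3 α=3/8: [885/8, 299/4, 757/8]
= [111, 75, 95]

(1,1) stack=L1,L2,L3; from [0,0,0]:
after L1 α=2/5: [466/5, 306/5, 176/5]
after L2 α=2/3: [496/15, 902/5, 1196/15]
after L3 α=1/6: [1033/18, 182, 628/9]
= [57, 182, 70]


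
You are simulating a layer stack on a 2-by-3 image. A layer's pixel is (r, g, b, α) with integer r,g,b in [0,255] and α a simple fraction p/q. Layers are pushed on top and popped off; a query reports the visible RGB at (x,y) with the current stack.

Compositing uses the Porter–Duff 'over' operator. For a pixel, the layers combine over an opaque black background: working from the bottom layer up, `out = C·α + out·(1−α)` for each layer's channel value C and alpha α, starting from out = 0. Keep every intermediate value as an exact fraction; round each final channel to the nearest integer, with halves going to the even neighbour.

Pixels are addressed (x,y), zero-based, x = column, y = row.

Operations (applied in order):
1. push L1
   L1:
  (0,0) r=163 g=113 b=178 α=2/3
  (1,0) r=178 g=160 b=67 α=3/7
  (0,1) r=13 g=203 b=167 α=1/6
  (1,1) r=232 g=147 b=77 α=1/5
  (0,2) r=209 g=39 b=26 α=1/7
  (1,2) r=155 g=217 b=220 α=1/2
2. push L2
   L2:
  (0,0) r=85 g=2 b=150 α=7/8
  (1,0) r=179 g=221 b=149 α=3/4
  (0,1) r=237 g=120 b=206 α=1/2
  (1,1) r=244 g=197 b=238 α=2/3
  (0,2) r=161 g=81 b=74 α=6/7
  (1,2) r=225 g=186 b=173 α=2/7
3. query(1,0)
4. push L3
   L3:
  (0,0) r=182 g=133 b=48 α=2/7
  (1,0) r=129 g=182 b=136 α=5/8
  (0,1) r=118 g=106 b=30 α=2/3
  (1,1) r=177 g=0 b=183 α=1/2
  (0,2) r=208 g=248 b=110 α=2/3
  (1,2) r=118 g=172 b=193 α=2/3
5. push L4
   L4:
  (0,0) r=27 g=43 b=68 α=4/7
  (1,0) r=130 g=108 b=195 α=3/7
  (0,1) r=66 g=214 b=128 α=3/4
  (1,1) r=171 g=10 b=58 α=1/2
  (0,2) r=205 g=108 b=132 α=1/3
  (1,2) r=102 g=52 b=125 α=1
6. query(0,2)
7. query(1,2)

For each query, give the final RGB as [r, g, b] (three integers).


query (1,0) [L1,L2] — begin 0,0,0
after L1 α=3/7: [534/7, 480/7, 201/7]
after L2 α=3/4: [4293/28, 5121/28, 1665/14]
rounded: [153, 183, 119]

at x=0,y=2 over L1,L2,L3,L4:
+L1 (α=1/7) → [209/7, 39/7, 26/7]
+L2 (α=6/7) → [6971/49, 3441/49, 3134/49]
+L3 (α=2/3) → [27355/147, 27745/147, 4638/49]
+L4 (α=1/3) → [84845/441, 71366/441, 5248/49]
rounded: [192, 162, 107]

query (1,2) [L1,L2,L3,L4] — begin 0,0,0
after L1 α=1/2: [155/2, 217/2, 110]
after L2 α=2/7: [1675/14, 1829/14, 128]
after L3 α=2/3: [4979/42, 2215/14, 514/3]
after L4 α=1: [102, 52, 125]
rounded: [102, 52, 125]


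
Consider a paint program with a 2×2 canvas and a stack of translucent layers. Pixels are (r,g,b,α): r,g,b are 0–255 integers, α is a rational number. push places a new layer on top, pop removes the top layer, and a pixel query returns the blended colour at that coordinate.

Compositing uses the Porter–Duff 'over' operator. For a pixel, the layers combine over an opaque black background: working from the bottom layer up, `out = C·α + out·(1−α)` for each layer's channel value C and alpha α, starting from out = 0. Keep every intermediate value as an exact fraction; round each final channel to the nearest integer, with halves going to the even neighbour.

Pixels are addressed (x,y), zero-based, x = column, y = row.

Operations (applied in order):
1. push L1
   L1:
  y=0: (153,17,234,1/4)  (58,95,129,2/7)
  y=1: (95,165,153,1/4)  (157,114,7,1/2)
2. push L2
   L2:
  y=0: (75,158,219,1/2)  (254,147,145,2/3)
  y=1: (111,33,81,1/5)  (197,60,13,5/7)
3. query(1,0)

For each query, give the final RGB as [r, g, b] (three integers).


(1,0) stack=L1,L2; from [0,0,0]:
after L1 α=2/7: [116/7, 190/7, 258/7]
after L2 α=2/3: [1224/7, 2248/21, 2288/21]
= [175, 107, 109]


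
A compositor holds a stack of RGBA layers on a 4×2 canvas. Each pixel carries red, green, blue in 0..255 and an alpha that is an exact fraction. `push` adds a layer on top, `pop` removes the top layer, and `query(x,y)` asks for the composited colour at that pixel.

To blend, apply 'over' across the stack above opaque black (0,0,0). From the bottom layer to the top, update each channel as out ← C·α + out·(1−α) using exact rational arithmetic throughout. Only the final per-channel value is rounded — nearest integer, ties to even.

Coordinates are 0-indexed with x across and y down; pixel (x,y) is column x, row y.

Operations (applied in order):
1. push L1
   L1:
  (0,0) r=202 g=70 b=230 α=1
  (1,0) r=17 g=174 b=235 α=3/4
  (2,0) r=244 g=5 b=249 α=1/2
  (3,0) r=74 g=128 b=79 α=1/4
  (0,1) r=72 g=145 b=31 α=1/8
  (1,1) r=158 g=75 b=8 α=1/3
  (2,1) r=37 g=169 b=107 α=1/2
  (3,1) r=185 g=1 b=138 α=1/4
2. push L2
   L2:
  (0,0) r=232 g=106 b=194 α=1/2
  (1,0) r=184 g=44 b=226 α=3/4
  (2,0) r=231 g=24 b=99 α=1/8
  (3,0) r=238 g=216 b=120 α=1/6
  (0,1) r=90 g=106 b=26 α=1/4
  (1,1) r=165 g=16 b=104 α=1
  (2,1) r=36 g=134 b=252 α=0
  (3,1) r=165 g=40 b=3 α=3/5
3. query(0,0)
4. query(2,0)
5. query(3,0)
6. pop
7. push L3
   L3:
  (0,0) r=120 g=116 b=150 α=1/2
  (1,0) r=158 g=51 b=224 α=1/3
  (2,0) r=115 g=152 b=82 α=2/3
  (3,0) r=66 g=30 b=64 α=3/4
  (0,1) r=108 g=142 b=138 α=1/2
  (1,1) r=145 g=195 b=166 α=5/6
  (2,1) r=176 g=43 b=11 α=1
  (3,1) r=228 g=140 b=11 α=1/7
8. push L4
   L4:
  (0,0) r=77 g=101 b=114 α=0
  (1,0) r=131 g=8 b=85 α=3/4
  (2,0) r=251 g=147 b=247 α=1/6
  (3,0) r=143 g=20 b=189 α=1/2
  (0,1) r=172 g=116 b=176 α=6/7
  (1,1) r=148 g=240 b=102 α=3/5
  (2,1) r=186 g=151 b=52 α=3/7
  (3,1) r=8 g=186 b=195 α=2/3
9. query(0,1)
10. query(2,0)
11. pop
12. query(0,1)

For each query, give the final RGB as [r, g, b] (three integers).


(0,0) stack=L1,L2; from [0,0,0]:
L1 α=1: [202, 70, 230]
L2 α=1/2: [217, 88, 212]
→ [217, 88, 212]

at x=2,y=0 over L1,L2:
+L1 (α=1/2) → [122, 5/2, 249/2]
+L2 (α=1/8) → [1085/8, 83/16, 1941/16]
→ [136, 5, 121]

at x=3,y=0 over L1,L2:
+L1 (α=1/4) → [37/2, 32, 79/4]
+L2 (α=1/6) → [661/12, 188/3, 875/24]
→ [55, 63, 36]

at x=0,y=1 over L1,L3,L4:
after L1 α=1/8: [9, 145/8, 31/8]
after L3 α=1/2: [117/2, 1281/16, 1135/16]
after L4 α=6/7: [2181/14, 12417/112, 18031/112]
→ [156, 111, 161]

at x=2,y=0 over L1,L3,L4:
+L1 (α=1/2) → [122, 5/2, 249/2]
+L3 (α=2/3) → [352/3, 613/6, 577/6]
+L4 (α=1/6) → [2513/18, 3947/36, 4367/36]
rounded: [140, 110, 121]

at x=0,y=1 over L1,L3:
+L1 (α=1/8) → [9, 145/8, 31/8]
+L3 (α=1/2) → [117/2, 1281/16, 1135/16]
→ [58, 80, 71]


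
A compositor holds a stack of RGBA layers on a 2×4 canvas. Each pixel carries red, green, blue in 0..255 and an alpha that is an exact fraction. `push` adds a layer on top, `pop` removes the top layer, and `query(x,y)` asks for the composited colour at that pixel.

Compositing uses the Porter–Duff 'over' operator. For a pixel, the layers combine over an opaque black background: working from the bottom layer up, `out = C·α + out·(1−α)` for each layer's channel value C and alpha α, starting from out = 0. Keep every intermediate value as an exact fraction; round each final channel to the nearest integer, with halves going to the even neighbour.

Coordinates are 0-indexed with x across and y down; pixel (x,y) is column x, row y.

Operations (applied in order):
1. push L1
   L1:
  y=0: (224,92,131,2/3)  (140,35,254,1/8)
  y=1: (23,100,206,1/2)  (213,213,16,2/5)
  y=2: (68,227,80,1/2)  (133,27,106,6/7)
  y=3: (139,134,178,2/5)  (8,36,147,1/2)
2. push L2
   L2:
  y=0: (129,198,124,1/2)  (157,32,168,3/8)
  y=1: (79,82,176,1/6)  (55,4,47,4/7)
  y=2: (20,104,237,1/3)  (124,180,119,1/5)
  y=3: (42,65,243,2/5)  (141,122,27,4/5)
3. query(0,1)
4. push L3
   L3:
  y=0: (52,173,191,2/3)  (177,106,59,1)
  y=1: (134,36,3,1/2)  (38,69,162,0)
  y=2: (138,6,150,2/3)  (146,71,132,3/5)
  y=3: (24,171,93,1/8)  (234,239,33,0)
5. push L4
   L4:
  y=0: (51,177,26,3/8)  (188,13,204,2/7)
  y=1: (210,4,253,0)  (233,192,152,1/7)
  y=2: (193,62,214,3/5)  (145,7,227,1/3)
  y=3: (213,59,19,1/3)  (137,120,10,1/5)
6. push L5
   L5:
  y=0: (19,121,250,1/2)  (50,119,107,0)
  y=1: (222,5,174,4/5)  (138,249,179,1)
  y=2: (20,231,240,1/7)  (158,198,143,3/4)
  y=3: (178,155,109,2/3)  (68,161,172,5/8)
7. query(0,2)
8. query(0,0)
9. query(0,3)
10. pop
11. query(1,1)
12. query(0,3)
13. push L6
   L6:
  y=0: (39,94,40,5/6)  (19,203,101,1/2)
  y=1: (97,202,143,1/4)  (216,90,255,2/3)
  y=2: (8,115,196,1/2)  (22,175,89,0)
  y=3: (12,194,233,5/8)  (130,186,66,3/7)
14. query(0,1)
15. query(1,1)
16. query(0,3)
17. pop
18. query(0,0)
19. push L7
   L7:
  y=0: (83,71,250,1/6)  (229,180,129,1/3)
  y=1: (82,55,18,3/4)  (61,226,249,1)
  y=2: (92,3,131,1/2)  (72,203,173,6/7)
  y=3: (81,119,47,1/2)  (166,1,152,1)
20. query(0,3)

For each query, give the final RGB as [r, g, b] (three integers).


(0,1) stack=L1,L2; from [0,0,0]:
L1 α=1/2: [23/2, 50, 103]
L2 α=1/6: [91/4, 166/3, 691/6]
= [23, 55, 115]

at x=0,y=2 over L1,L2,L3,L4,L5:
L1 α=1/2: [34, 227/2, 40]
L2 α=1/3: [88/3, 331/3, 317/3]
L3 α=2/3: [916/9, 367/9, 1217/9]
L4 α=3/5: [7043/45, 2408/45, 8212/45]
L5 α=1/7: [14386/105, 1183/15, 20024/105]
→ [137, 79, 191]

at x=0,y=0 over L1,L2,L3,L4,L5:
L1 α=2/3: [448/3, 184/3, 262/3]
L2 α=1/2: [835/6, 389/3, 317/3]
L3 α=2/3: [1459/18, 1427/9, 1463/9]
L4 α=3/8: [10049/144, 5957/36, 8017/72]
L5 α=1/2: [12785/288, 10313/72, 26017/144]
rounded: [44, 143, 181]

at x=0,y=3 over L1,L2,L3,L4,L5:
after L1 α=2/5: [278/5, 268/5, 356/5]
after L2 α=2/5: [1254/25, 1454/25, 3498/25]
after L3 α=1/8: [4689/100, 14453/200, 26811/200]
after L4 α=1/3: [5113/50, 20353/300, 28711/300]
after L5 α=2/3: [22913/150, 113353/900, 94111/900]
= [153, 126, 105]

at x=1,y=1 over L1,L2,L3,L4:
L1 α=2/5: [426/5, 426/5, 32/5]
L2 α=4/7: [2378/35, 194/5, 148/5]
L3 α=0: [2378/35, 194/5, 148/5]
L4 α=1/7: [22423/245, 2124/35, 1648/35]
rounded: [92, 61, 47]

(0,3) stack=L1,L2,L3,L4; from [0,0,0]:
+L1 (α=2/5) → [278/5, 268/5, 356/5]
+L2 (α=2/5) → [1254/25, 1454/25, 3498/25]
+L3 (α=1/8) → [4689/100, 14453/200, 26811/200]
+L4 (α=1/3) → [5113/50, 20353/300, 28711/300]
→ [102, 68, 96]

query (0,1) [L1,L2,L3,L4,L6] — begin 0,0,0
L1 α=1/2: [23/2, 50, 103]
L2 α=1/6: [91/4, 166/3, 691/6]
L3 α=1/2: [627/8, 137/3, 709/12]
L4 α=0: [627/8, 137/3, 709/12]
L6 α=1/4: [2657/32, 339/4, 1281/16]
rounded: [83, 85, 80]

query (1,1) [L1,L2,L3,L4,L6] — begin 0,0,0
after L1 α=2/5: [426/5, 426/5, 32/5]
after L2 α=4/7: [2378/35, 194/5, 148/5]
after L3 α=0: [2378/35, 194/5, 148/5]
after L4 α=1/7: [22423/245, 2124/35, 1648/35]
after L6 α=2/3: [128263/735, 2808/35, 19498/105]
= [175, 80, 186]

query (0,3) [L1,L2,L3,L4,L6] — begin 0,0,0
after L1 α=2/5: [278/5, 268/5, 356/5]
after L2 α=2/5: [1254/25, 1454/25, 3498/25]
after L3 α=1/8: [4689/100, 14453/200, 26811/200]
after L4 α=1/3: [5113/50, 20353/300, 28711/300]
after L6 α=5/8: [18339/400, 117353/800, 145211/800]
rounded: [46, 147, 182]

at x=0,y=0 over L1,L2,L3,L4:
+L1 (α=2/3) → [448/3, 184/3, 262/3]
+L2 (α=1/2) → [835/6, 389/3, 317/3]
+L3 (α=2/3) → [1459/18, 1427/9, 1463/9]
+L4 (α=3/8) → [10049/144, 5957/36, 8017/72]
→ [70, 165, 111]

at x=0,y=3 over L1,L2,L3,L4,L7:
L1 α=2/5: [278/5, 268/5, 356/5]
L2 α=2/5: [1254/25, 1454/25, 3498/25]
L3 α=1/8: [4689/100, 14453/200, 26811/200]
L4 α=1/3: [5113/50, 20353/300, 28711/300]
L7 α=1/2: [9163/100, 56053/600, 42811/600]
→ [92, 93, 71]


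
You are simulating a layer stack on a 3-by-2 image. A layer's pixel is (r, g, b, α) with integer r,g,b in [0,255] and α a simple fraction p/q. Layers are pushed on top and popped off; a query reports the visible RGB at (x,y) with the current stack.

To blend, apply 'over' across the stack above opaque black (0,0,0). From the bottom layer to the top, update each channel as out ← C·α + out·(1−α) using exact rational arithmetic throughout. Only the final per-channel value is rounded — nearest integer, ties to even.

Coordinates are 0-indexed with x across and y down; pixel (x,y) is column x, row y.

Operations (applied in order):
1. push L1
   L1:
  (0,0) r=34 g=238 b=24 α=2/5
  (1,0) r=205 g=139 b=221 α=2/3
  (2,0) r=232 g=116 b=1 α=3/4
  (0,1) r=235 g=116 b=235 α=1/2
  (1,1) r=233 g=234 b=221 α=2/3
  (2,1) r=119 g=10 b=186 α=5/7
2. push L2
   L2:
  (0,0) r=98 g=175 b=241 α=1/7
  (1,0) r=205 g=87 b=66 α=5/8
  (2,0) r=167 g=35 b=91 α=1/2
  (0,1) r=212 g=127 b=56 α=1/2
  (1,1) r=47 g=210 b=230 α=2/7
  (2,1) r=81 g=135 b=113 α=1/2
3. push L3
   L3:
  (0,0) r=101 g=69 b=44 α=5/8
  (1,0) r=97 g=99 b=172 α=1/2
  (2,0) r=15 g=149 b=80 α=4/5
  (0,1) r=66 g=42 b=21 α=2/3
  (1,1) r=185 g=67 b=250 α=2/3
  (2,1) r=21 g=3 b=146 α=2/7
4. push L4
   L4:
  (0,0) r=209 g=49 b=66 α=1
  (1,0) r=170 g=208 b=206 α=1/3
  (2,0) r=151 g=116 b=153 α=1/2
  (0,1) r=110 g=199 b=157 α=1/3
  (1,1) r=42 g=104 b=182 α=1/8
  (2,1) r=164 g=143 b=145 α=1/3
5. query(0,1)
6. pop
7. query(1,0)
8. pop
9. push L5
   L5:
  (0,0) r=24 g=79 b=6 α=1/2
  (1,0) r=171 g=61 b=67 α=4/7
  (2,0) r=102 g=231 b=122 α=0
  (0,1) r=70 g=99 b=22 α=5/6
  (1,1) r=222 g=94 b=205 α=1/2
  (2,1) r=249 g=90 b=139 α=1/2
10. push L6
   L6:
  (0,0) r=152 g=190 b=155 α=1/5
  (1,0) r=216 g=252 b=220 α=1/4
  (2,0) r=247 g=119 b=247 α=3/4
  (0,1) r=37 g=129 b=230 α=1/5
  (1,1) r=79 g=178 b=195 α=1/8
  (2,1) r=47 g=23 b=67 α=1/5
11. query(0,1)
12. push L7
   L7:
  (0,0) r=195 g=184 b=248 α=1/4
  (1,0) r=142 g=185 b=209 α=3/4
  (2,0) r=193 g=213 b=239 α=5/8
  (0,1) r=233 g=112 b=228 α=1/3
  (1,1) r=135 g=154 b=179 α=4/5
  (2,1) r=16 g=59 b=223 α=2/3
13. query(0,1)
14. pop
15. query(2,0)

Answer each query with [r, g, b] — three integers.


at x=0,y=1 over L1,L2,L3,L4:
L1 α=1/2: [235/2, 58, 235/2]
L2 α=1/2: [659/4, 185/2, 347/4]
L3 α=2/3: [1187/12, 353/6, 515/12]
L4 α=1/3: [1847/18, 950/9, 1457/18]
rounded: [103, 106, 81]

query (1,0) [L1,L2,L3] — begin 0,0,0
+L1 (α=2/3) → [410/3, 278/3, 442/3]
+L2 (α=5/8) → [1435/8, 713/8, 193/2]
+L3 (α=1/2) → [2211/16, 1505/16, 537/4]
= [138, 94, 134]

(0,1) stack=L1,L2,L5,L6; from [0,0,0]:
+L1 (α=1/2) → [235/2, 58, 235/2]
+L2 (α=1/2) → [659/4, 185/2, 347/4]
+L5 (α=5/6) → [2059/24, 1175/12, 787/24]
+L6 (α=1/5) → [2281/30, 1562/15, 2167/30]
rounded: [76, 104, 72]

at x=0,y=1 over L1,L2,L5,L6,L7:
L1 α=1/2: [235/2, 58, 235/2]
L2 α=1/2: [659/4, 185/2, 347/4]
L5 α=5/6: [2059/24, 1175/12, 787/24]
L6 α=1/5: [2281/30, 1562/15, 2167/30]
L7 α=1/3: [5776/45, 4804/45, 5587/45]
= [128, 107, 124]

(2,0) stack=L1,L2,L5,L6; from [0,0,0]:
after L1 α=3/4: [174, 87, 3/4]
after L2 α=1/2: [341/2, 61, 367/8]
after L5 α=0: [341/2, 61, 367/8]
after L6 α=3/4: [1823/8, 209/2, 6295/32]
→ [228, 104, 197]


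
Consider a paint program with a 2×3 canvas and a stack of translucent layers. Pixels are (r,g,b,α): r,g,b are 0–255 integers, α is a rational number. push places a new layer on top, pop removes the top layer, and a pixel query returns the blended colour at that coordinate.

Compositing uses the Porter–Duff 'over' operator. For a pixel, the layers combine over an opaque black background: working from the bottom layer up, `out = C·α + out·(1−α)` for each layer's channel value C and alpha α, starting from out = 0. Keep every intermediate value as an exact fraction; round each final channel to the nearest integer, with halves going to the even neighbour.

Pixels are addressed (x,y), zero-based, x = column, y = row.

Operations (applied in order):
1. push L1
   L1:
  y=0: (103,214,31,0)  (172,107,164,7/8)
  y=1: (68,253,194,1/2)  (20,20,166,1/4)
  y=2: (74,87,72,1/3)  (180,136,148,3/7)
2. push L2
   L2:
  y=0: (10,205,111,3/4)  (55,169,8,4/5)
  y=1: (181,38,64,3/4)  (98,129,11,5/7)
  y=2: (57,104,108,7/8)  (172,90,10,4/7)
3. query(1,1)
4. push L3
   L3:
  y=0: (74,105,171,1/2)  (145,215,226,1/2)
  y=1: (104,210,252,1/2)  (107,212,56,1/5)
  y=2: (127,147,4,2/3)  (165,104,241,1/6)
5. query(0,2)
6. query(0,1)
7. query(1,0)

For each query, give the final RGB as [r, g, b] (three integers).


at x=1,y=1 over L1,L2:
L1 α=1/4: [5, 5, 83/2]
L2 α=5/7: [500/7, 655/7, 138/7]
= [71, 94, 20]

at x=0,y=2 over L1,L2,L3:
after L1 α=1/3: [74/3, 29, 24]
after L2 α=7/8: [1271/24, 757/8, 195/2]
after L3 α=2/3: [7367/72, 3109/24, 211/6]
→ [102, 130, 35]

(0,1) stack=L1,L2,L3; from [0,0,0]:
+L1 (α=1/2) → [34, 253/2, 97]
+L2 (α=3/4) → [577/4, 481/8, 289/4]
+L3 (α=1/2) → [993/8, 2161/16, 1297/8]
= [124, 135, 162]

query (1,0) [L1,L2,L3] — begin 0,0,0
after L1 α=7/8: [301/2, 749/8, 287/2]
after L2 α=4/5: [741/10, 6157/40, 351/10]
after L3 α=1/2: [2191/20, 14757/80, 2611/20]
→ [110, 184, 131]


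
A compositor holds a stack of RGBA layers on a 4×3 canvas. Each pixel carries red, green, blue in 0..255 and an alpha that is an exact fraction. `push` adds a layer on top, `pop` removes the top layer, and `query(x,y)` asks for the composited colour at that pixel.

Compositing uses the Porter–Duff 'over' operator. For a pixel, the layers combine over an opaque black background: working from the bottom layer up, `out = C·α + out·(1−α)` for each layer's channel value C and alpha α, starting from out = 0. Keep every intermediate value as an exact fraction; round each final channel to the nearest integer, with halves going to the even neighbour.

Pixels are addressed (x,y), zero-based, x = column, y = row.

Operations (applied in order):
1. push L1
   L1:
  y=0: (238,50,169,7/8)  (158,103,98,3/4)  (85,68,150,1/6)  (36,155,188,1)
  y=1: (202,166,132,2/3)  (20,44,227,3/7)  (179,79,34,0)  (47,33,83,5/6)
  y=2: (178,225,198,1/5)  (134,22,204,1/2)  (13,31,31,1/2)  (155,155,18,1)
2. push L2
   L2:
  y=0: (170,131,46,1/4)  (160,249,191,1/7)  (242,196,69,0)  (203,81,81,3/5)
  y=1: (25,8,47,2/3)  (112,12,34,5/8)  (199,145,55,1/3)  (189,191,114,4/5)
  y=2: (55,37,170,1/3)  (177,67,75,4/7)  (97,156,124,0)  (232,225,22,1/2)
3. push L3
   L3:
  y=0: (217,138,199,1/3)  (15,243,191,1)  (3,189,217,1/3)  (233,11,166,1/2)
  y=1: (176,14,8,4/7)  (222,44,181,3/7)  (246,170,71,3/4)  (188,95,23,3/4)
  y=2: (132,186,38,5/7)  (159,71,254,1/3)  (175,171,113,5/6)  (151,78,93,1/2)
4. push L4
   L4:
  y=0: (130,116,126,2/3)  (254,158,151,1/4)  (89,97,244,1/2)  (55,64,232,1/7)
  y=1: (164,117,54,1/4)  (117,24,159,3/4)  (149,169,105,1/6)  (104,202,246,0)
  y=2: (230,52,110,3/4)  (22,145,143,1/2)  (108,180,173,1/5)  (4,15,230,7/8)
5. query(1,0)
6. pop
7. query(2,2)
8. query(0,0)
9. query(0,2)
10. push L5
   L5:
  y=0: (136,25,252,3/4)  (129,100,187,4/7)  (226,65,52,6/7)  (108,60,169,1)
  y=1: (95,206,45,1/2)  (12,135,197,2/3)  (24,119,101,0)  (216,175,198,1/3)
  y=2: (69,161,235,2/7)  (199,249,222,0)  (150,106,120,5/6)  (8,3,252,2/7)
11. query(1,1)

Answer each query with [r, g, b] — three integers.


at x=1,y=0 over L1,L2,L3,L4:
+L1 (α=3/4) → [237/2, 309/4, 147/2]
+L2 (α=1/7) → [871/7, 1425/14, 632/7]
+L3 (α=1) → [15, 243, 191]
+L4 (α=1/4) → [299/4, 887/4, 181]
rounded: [75, 222, 181]

query (2,2) [L1,L2,L3] — begin 0,0,0
L1 α=1/2: [13/2, 31/2, 31/2]
L2 α=0: [13/2, 31/2, 31/2]
L3 α=5/6: [1763/12, 1741/12, 387/4]
rounded: [147, 145, 97]

query (0,0) [L1,L2,L3] — begin 0,0,0
+L1 (α=7/8) → [833/4, 175/4, 1183/8]
+L2 (α=1/4) → [3179/16, 1049/16, 3917/32]
+L3 (α=1/3) → [4915/24, 2153/24, 2367/16]
→ [205, 90, 148]

query (0,2) [L1,L2,L3] — begin 0,0,0
+L1 (α=1/5) → [178/5, 45, 198/5]
+L2 (α=1/3) → [631/15, 127/3, 1246/15]
+L3 (α=5/7) → [11162/105, 3044/21, 5342/105]
→ [106, 145, 51]

query (1,1) [L1,L2,L3,L5] — begin 0,0,0
L1 α=3/7: [60/7, 132/7, 681/7]
L2 α=5/8: [1025/14, 102/7, 3233/56]
L3 α=3/7: [6712/49, 1332/49, 10835/98]
L5 α=2/3: [7888/147, 4854/49, 49447/294]
rounded: [54, 99, 168]


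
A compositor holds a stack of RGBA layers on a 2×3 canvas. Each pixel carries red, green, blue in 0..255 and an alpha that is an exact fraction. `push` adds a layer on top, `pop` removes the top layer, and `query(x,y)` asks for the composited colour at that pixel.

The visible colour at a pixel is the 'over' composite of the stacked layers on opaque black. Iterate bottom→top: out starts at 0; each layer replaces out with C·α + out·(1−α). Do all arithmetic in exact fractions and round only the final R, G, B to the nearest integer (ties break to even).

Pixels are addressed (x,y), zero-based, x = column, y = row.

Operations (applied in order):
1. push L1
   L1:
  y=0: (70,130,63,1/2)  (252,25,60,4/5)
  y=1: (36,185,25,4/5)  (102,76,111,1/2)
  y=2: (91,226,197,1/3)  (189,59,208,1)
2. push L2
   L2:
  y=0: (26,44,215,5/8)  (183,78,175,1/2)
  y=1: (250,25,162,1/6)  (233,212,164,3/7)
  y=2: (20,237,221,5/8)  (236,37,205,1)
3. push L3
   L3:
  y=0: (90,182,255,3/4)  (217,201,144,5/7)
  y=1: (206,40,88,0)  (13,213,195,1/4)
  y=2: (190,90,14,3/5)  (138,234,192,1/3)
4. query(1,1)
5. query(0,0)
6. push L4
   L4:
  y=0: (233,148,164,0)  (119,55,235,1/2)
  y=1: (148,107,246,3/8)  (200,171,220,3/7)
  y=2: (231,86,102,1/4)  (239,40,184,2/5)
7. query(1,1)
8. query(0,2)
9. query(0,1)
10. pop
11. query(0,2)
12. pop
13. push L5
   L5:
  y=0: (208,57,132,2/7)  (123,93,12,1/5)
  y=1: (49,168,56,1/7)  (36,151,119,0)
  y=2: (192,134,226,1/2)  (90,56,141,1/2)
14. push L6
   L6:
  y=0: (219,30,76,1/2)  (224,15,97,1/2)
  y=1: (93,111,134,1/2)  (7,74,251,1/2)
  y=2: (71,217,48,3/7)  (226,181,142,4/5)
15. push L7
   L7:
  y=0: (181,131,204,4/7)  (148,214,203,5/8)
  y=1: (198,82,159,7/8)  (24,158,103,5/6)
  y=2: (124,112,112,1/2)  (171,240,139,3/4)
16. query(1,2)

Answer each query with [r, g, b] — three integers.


(1,1) stack=L1,L2,L3; from [0,0,0]:
+L1 (α=1/2) → [51, 38, 111/2]
+L2 (α=3/7) → [129, 788/7, 102]
+L3 (α=1/4) → [100, 3855/28, 501/4]
= [100, 138, 125]

(0,0) stack=L1,L2,L3; from [0,0,0]:
after L1 α=1/2: [35, 65, 63/2]
after L2 α=5/8: [235/8, 415/8, 2339/16]
after L3 α=3/4: [2395/32, 4783/32, 14579/64]
rounded: [75, 149, 228]

query (1,1) [L1,L2,L3,L4] — begin 0,0,0
L1 α=1/2: [51, 38, 111/2]
L2 α=3/7: [129, 788/7, 102]
L3 α=1/4: [100, 3855/28, 501/4]
L4 α=3/7: [1000/7, 7446/49, 1161/7]
= [143, 152, 166]

(0,2) stack=L1,L2,L3,L4; from [0,0,0]:
after L1 α=1/3: [91/3, 226/3, 197/3]
after L2 α=5/8: [191/8, 1411/8, 651/4]
after L3 α=3/5: [2471/20, 2491/20, 147/2]
after L4 α=1/4: [12033/80, 9193/80, 645/8]
→ [150, 115, 81]

query (0,1) [L1,L2,L3,L4] — begin 0,0,0
L1 α=4/5: [144/5, 148, 20]
L2 α=1/6: [197/3, 255/2, 131/3]
L3 α=0: [197/3, 255/2, 131/3]
L4 α=3/8: [2317/24, 1917/16, 2869/24]
rounded: [97, 120, 120]

(0,2) stack=L1,L2,L3; from [0,0,0]:
+L1 (α=1/3) → [91/3, 226/3, 197/3]
+L2 (α=5/8) → [191/8, 1411/8, 651/4]
+L3 (α=3/5) → [2471/20, 2491/20, 147/2]
→ [124, 125, 74]

at x=1,y=2 over L1,L2,L5,L6,L7:
after L1 α=1: [189, 59, 208]
after L2 α=1: [236, 37, 205]
after L5 α=1/2: [163, 93/2, 173]
after L6 α=4/5: [1067/5, 1541/10, 741/5]
after L7 α=3/4: [908/5, 8741/40, 1413/10]
= [182, 219, 141]


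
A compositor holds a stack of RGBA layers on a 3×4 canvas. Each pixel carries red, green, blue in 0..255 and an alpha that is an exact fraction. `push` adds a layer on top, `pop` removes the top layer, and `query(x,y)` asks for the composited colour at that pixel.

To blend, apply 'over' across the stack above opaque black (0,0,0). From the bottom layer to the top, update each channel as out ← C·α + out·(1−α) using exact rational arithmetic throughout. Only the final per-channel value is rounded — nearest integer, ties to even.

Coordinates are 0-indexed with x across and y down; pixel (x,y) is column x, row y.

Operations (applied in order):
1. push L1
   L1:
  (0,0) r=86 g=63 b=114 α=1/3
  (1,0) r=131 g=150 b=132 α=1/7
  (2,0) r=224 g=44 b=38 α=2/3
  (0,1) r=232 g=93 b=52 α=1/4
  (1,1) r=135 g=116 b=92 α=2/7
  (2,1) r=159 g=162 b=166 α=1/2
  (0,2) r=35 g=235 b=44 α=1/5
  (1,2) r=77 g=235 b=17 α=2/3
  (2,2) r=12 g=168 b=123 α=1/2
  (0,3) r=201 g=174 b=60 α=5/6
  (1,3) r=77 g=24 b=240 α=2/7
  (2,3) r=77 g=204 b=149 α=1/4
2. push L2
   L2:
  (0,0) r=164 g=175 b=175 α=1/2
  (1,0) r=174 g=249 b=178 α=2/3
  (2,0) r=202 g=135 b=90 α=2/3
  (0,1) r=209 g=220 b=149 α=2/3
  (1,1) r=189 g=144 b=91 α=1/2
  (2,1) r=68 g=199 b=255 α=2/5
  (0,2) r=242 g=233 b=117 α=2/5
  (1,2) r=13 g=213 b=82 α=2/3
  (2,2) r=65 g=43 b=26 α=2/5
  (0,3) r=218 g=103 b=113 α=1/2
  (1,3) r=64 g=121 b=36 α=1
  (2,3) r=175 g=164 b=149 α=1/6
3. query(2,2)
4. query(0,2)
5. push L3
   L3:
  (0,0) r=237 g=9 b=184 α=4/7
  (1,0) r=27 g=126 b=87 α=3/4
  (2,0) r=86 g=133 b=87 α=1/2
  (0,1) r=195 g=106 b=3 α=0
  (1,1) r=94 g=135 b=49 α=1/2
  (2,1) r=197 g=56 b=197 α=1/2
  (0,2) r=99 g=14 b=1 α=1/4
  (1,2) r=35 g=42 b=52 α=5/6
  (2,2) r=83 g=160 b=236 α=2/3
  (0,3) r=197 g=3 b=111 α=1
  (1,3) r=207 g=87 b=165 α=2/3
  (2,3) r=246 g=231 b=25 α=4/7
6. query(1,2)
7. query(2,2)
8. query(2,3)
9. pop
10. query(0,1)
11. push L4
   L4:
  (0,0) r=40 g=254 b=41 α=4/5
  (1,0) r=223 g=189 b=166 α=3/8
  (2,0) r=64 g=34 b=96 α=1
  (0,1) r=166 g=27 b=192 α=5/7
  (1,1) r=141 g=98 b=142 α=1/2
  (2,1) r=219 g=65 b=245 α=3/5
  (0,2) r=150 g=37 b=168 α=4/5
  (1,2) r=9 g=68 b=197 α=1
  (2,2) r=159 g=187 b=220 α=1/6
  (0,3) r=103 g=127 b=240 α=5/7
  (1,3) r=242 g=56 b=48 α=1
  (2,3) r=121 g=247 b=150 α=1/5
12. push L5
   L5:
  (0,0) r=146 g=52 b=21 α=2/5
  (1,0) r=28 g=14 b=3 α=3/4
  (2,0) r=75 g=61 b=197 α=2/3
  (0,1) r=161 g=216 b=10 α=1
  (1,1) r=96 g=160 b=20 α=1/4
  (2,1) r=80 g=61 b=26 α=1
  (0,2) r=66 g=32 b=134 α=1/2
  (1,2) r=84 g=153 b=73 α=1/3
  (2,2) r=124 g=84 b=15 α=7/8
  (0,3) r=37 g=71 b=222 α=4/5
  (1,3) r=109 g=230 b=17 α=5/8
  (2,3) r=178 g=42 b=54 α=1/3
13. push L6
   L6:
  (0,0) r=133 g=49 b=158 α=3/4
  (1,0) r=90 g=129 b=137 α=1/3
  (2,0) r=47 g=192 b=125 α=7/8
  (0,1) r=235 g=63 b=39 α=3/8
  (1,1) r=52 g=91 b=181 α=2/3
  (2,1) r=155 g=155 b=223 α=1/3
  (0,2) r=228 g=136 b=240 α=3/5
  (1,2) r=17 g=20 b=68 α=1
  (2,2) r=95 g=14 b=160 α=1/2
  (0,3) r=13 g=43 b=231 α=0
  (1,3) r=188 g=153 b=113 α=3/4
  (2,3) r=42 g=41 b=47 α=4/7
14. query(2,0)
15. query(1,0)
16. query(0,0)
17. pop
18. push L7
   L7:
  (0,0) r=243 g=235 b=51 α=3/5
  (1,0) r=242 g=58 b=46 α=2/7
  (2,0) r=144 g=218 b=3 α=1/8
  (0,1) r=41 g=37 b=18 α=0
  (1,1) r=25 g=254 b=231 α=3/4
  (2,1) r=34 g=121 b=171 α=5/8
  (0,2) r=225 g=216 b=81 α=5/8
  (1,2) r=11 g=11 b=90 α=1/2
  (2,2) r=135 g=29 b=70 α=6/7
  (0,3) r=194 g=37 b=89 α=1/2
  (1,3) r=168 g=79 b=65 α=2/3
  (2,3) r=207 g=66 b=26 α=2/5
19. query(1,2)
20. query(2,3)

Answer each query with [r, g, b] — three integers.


query (2,2) [L1,L2] — begin 0,0,0
L1 α=1/2: [6, 84, 123/2]
L2 α=2/5: [148/5, 338/5, 473/10]
rounded: [30, 68, 47]

query (0,2) [L1,L2] — begin 0,0,0
after L1 α=1/5: [7, 47, 44/5]
after L2 α=2/5: [101, 607/5, 1302/25]
= [101, 121, 52]

query (1,2) [L1,L2,L3] — begin 0,0,0
+L1 (α=2/3) → [154/3, 470/3, 34/3]
+L2 (α=2/3) → [232/9, 1748/9, 526/9]
+L3 (α=5/6) → [1807/54, 1819/27, 1433/27]
= [33, 67, 53]

(2,2) stack=L1,L2,L3; from [0,0,0]:
+L1 (α=1/2) → [6, 84, 123/2]
+L2 (α=2/5) → [148/5, 338/5, 473/10]
+L3 (α=2/3) → [326/5, 646/5, 1731/10]
rounded: [65, 129, 173]

query (2,3) [L1,L2,L3] — begin 0,0,0
L1 α=1/4: [77/4, 51, 149/4]
L2 α=1/6: [1085/24, 419/6, 447/8]
L3 α=4/7: [8957/56, 2267/14, 2141/56]
rounded: [160, 162, 38]

query (0,1) [L1,L2] — begin 0,0,0
L1 α=1/4: [58, 93/4, 13]
L2 α=2/3: [476/3, 1853/12, 311/3]
= [159, 154, 104]

query (2,0) [L1,L2,L4,L5,L6] — begin 0,0,0
after L1 α=2/3: [448/3, 88/3, 76/3]
after L2 α=2/3: [1660/9, 898/9, 616/9]
after L4 α=1: [64, 34, 96]
after L5 α=2/3: [214/3, 52, 490/3]
after L6 α=7/8: [1201/24, 349/2, 3115/24]
→ [50, 174, 130]

query (1,0) [L1,L2,L4,L5,L6] — begin 0,0,0
after L1 α=1/7: [131/7, 150/7, 132/7]
after L2 α=2/3: [2567/21, 1212/7, 2624/21]
after L4 α=3/8: [6721/42, 10029/56, 11789/84]
after L5 α=3/4: [10249/168, 12381/224, 12545/336]
after L6 α=1/3: [17809/252, 8943/112, 35561/504]
= [71, 80, 71]

(0,0) stack=L1,L2,L4,L5,L6; from [0,0,0]:
+L1 (α=1/3) → [86/3, 21, 38]
+L2 (α=1/2) → [289/3, 98, 213/2]
+L4 (α=4/5) → [769/15, 1114/5, 541/10]
+L5 (α=2/5) → [2229/25, 3862/25, 2043/50]
+L6 (α=3/4) → [3051/25, 7537/100, 25743/200]
rounded: [122, 75, 129]

at x=1,y=2 over L1,L2,L4,L5,L7:
after L1 α=2/3: [154/3, 470/3, 34/3]
after L2 α=2/3: [232/9, 1748/9, 526/9]
after L4 α=1: [9, 68, 197]
after L5 α=1/3: [34, 289/3, 467/3]
after L7 α=1/2: [45/2, 161/3, 737/6]
= [22, 54, 123]

(2,3) stack=L1,L2,L4,L5,L7; from [0,0,0]:
L1 α=1/4: [77/4, 51, 149/4]
L2 α=1/6: [1085/24, 419/6, 447/8]
L4 α=1/5: [1811/30, 1579/15, 747/10]
L5 α=1/3: [4481/45, 3788/45, 339/5]
L7 α=2/5: [10691/75, 5768/75, 1277/25]
→ [143, 77, 51]


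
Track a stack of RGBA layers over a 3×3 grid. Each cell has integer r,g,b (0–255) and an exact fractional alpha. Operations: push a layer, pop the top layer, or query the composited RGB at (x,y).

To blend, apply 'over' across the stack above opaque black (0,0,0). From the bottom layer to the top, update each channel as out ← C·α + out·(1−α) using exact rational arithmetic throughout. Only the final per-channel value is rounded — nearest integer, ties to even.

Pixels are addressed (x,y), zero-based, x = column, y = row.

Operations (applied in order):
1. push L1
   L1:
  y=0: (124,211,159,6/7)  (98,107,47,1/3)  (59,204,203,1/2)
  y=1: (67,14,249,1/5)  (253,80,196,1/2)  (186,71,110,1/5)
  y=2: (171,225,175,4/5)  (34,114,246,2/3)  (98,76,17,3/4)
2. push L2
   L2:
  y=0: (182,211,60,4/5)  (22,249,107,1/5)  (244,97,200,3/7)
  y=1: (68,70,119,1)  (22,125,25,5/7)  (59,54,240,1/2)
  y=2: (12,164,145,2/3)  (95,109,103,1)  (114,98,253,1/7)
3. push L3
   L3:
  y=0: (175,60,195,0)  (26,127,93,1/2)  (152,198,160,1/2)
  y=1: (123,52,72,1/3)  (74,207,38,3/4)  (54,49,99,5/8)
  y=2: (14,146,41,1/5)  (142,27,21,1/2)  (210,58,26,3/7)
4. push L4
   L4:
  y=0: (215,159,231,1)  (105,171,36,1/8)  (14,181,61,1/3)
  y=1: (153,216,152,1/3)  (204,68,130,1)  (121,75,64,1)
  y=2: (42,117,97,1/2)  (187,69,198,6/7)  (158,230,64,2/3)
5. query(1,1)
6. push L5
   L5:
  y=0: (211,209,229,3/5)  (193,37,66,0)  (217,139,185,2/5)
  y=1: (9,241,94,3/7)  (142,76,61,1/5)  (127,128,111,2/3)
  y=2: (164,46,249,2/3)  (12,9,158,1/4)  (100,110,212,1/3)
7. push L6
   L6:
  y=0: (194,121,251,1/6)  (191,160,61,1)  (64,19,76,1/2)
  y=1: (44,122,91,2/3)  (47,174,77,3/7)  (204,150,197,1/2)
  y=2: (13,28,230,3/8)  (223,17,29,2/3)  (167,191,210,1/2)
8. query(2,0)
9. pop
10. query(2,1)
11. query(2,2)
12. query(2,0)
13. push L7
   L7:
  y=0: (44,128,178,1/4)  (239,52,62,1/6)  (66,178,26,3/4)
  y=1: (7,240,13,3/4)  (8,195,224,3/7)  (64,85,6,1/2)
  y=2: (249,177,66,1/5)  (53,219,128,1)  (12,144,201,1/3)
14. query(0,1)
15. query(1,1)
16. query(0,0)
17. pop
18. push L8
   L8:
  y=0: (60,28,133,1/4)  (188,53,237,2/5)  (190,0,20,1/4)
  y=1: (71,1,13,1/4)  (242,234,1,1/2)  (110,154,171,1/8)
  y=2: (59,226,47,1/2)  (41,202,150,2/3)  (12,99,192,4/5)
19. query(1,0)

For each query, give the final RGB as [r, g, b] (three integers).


query (1,1) [L1,L2,L3,L4] — begin 0,0,0
after L1 α=1/2: [253/2, 40, 98]
after L2 α=5/7: [363/7, 705/7, 321/7]
after L3 α=3/4: [1917/28, 1263/7, 1119/28]
after L4 α=1: [204, 68, 130]
→ [204, 68, 130]

query (2,0) [L1,L2,L3,L4,L5,L6] — begin 0,0,0
after L1 α=1/2: [59/2, 102, 203/2]
after L2 α=3/7: [850/7, 699/7, 1006/7]
after L3 α=1/2: [957/7, 2085/14, 1063/7]
after L4 α=1/3: [2012/21, 3352/21, 851/7]
after L5 α=2/5: [1010/7, 5298/35, 5143/35]
after L6 α=1/2: [729/7, 5963/70, 7803/70]
rounded: [104, 85, 111]

(2,1) stack=L1,L2,L3,L4,L5; from [0,0,0]:
after L1 α=1/5: [186/5, 71/5, 22]
after L2 α=1/2: [481/10, 341/10, 131]
after L3 α=5/8: [4143/80, 3473/80, 111]
after L4 α=1: [121, 75, 64]
after L5 α=2/3: [125, 331/3, 286/3]
= [125, 110, 95]

(2,2) stack=L1,L2,L3,L4,L5; from [0,0,0]:
after L1 α=3/4: [147/2, 57, 51/4]
after L2 α=1/7: [555/7, 440/7, 659/14]
after L3 α=3/7: [6630/49, 2978/49, 1864/49]
after L4 α=2/3: [22114/147, 8506/49, 2712/49]
after L5 α=1/3: [58928/441, 22402/147, 15812/147]
= [134, 152, 108]

(2,0) stack=L1,L2,L3,L4,L5; from [0,0,0]:
+L1 (α=1/2) → [59/2, 102, 203/2]
+L2 (α=3/7) → [850/7, 699/7, 1006/7]
+L3 (α=1/2) → [957/7, 2085/14, 1063/7]
+L4 (α=1/3) → [2012/21, 3352/21, 851/7]
+L5 (α=2/5) → [1010/7, 5298/35, 5143/35]
= [144, 151, 147]

at x=0,y=1 over L1,L2,L3,L4,L5,L7:
L1 α=1/5: [67/5, 14/5, 249/5]
L2 α=1: [68, 70, 119]
L3 α=1/3: [259/3, 64, 310/3]
L4 α=1/3: [977/9, 344/3, 1076/9]
L5 α=3/7: [593/9, 3545/21, 6842/63]
L7 α=3/4: [391/18, 18665/84, 9299/252]
rounded: [22, 222, 37]

(1,1) stack=L1,L2,L3,L4,L5,L7; from [0,0,0]:
after L1 α=1/2: [253/2, 40, 98]
after L2 α=5/7: [363/7, 705/7, 321/7]
after L3 α=3/4: [1917/28, 1263/7, 1119/28]
after L4 α=1: [204, 68, 130]
after L5 α=1/5: [958/5, 348/5, 581/5]
after L7 α=3/7: [3952/35, 4317/35, 812/5]
rounded: [113, 123, 162]

query (0,0) [L1,L2,L3,L4,L5,L7] — begin 0,0,0
L1 α=6/7: [744/7, 1266/7, 954/7]
L2 α=4/5: [1168/7, 7174/35, 2634/35]
L3 α=0: [1168/7, 7174/35, 2634/35]
L4 α=1: [215, 159, 231]
L5 α=3/5: [1063/5, 189, 1149/5]
L7 α=1/4: [3409/20, 695/4, 4337/20]
→ [170, 174, 217]

(1,0) stack=L1,L2,L3,L4,L5,L8; from [0,0,0]:
L1 α=1/3: [98/3, 107/3, 47/3]
L2 α=1/5: [458/15, 235/3, 509/15]
L3 α=1/2: [424/15, 308/3, 952/15]
L4 α=1/8: [4543/120, 2669/24, 1801/30]
L5 α=0: [4543/120, 2669/24, 1801/30]
L8 α=2/5: [19583/200, 3517/40, 6541/50]
= [98, 88, 131]


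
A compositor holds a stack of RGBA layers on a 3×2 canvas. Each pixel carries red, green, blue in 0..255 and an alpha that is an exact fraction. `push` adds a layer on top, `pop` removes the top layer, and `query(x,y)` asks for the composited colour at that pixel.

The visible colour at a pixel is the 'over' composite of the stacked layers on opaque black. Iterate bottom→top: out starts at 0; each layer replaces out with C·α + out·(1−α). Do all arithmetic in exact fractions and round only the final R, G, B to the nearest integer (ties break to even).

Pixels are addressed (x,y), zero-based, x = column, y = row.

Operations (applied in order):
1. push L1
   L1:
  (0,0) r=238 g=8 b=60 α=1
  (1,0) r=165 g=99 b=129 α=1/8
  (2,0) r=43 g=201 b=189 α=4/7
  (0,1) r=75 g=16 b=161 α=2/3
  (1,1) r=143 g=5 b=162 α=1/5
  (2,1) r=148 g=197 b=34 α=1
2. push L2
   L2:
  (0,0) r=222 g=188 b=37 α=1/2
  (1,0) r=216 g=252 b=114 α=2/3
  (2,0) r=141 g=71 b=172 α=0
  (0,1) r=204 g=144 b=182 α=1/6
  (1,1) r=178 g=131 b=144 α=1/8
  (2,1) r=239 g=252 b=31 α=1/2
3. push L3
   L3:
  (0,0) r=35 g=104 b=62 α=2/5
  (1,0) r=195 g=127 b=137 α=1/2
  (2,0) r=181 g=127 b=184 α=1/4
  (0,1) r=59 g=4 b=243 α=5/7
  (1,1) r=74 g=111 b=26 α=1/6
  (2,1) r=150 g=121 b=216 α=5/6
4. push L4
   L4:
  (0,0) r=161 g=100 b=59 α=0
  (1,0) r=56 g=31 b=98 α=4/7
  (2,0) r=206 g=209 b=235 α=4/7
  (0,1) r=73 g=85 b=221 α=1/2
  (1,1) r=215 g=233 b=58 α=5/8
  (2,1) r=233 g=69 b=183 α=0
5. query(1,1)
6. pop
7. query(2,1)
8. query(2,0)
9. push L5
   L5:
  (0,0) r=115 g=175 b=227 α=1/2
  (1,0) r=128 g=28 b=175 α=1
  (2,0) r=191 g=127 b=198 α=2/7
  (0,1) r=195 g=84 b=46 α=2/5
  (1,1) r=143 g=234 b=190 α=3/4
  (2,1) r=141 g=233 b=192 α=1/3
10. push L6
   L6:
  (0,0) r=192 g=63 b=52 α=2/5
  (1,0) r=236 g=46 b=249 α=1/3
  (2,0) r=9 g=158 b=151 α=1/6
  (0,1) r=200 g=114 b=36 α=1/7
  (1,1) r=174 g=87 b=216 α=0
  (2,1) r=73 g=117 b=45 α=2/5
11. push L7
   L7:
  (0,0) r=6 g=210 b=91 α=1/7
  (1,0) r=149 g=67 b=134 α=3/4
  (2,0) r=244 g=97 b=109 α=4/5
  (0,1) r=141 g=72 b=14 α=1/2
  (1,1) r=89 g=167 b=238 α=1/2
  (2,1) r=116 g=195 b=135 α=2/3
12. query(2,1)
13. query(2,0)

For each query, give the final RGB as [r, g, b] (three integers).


at x=1,y=1 over L1,L2,L3,L4:
L1 α=1/5: [143/5, 1, 162/5]
L2 α=1/8: [1891/40, 69/4, 927/20]
L3 α=1/6: [2483/48, 263/8, 1031/24]
L4 α=5/8: [19683/128, 10109/64, 3351/64]
= [154, 158, 52]

query (2,1) [L1,L2,L3] — begin 0,0,0
+L1 (α=1) → [148, 197, 34]
+L2 (α=1/2) → [387/2, 449/2, 65/2]
+L3 (α=5/6) → [629/4, 553/4, 2225/12]
→ [157, 138, 185]

(2,0) stack=L1,L2,L3; from [0,0,0]:
L1 α=4/7: [172/7, 804/7, 108]
L2 α=0: [172/7, 804/7, 108]
L3 α=1/4: [1783/28, 3301/28, 127]
rounded: [64, 118, 127]

at x=2,y=1 over L1,L2,L3,L5,L6,L7:
after L1 α=1: [148, 197, 34]
after L2 α=1/2: [387/2, 449/2, 65/2]
after L3 α=5/6: [629/4, 553/4, 2225/12]
after L5 α=1/3: [911/6, 1019/6, 3377/18]
after L6 α=2/5: [1203/10, 1487/10, 3917/30]
after L7 α=2/3: [3523/30, 5387/30, 12017/90]
= [117, 180, 134]

(2,0) stack=L1,L2,L3,L5,L6,L7; from [0,0,0]:
+L1 (α=4/7) → [172/7, 804/7, 108]
+L2 (α=0) → [172/7, 804/7, 108]
+L3 (α=1/4) → [1783/28, 3301/28, 127]
+L5 (α=2/7) → [19611/196, 23617/196, 1031/7]
+L6 (α=1/6) → [33273/392, 149053/1176, 3106/21]
+L7 (α=4/5) → [83173/392, 605341/5880, 12262/105]
→ [212, 103, 117]


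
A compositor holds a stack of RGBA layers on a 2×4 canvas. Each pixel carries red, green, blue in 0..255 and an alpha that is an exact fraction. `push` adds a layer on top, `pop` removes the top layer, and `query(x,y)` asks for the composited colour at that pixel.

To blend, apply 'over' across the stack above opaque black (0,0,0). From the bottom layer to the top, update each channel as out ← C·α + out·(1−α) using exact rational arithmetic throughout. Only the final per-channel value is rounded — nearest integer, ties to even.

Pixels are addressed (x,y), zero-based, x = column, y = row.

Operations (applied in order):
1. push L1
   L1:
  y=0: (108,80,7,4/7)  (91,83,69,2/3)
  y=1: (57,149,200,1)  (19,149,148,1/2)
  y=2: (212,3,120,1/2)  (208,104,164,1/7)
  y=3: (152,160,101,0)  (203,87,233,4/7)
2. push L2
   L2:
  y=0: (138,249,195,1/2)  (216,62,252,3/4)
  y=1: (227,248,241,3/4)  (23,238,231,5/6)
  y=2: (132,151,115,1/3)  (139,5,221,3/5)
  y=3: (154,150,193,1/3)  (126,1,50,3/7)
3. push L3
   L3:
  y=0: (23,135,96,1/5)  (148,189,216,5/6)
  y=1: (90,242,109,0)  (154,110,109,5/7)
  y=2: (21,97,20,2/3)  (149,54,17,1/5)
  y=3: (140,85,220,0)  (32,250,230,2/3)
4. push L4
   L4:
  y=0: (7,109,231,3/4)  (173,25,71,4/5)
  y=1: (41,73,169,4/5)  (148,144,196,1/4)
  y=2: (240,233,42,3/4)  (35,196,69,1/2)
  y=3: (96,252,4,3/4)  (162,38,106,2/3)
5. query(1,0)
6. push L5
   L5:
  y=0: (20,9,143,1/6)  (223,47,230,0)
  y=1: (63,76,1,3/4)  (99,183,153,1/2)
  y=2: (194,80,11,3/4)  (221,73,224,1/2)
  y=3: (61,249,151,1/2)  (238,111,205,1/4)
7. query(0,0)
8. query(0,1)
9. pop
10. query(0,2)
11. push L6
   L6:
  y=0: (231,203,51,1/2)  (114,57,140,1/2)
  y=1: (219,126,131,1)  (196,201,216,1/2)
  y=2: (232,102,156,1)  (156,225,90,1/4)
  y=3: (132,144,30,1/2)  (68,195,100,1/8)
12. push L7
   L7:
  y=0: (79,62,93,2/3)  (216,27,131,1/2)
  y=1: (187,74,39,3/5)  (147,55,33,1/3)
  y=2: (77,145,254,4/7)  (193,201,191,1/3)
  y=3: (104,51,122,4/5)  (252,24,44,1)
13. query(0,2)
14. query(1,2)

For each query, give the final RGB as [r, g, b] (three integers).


at x=1,y=0 over L1,L2,L3,L4:
after L1 α=2/3: [182/3, 166/3, 46]
after L2 α=3/4: [1063/6, 181/3, 401/2]
after L3 α=5/6: [5503/36, 1508/9, 2561/12]
after L4 α=4/5: [6083/36, 2408/45, 5969/60]
= [169, 54, 99]

(0,0) stack=L1,L2,L3,L4,L5; from [0,0,0]:
after L1 α=4/7: [432/7, 320/7, 4]
after L2 α=1/2: [699/7, 2063/14, 199/2]
after L3 α=1/5: [2957/35, 5071/35, 494/5]
after L4 α=3/4: [923/35, 4129/35, 3959/20]
after L5 α=1/6: [1063/42, 2096/21, 4531/24]
→ [25, 100, 189]

(0,1) stack=L1,L2,L3,L4,L5; from [0,0,0]:
L1 α=1: [57, 149, 200]
L2 α=3/4: [369/2, 893/4, 923/4]
L3 α=0: [369/2, 893/4, 923/4]
L4 α=4/5: [697/10, 2061/20, 3627/20]
L5 α=3/4: [2587/40, 6621/80, 3687/80]
→ [65, 83, 46]

(0,2) stack=L1,L2,L3,L4; from [0,0,0]:
L1 α=1/2: [106, 3/2, 60]
L2 α=1/3: [344/3, 154/3, 235/3]
L3 α=2/3: [470/9, 736/9, 355/9]
L4 α=3/4: [3475/18, 7027/36, 1489/36]
= [193, 195, 41]

(0,2) stack=L1,L2,L3,L4,L6,L7; from [0,0,0]:
L1 α=1/2: [106, 3/2, 60]
L2 α=1/3: [344/3, 154/3, 235/3]
L3 α=2/3: [470/9, 736/9, 355/9]
L4 α=3/4: [3475/18, 7027/36, 1489/36]
L6 α=1: [232, 102, 156]
L7 α=4/7: [1004/7, 886/7, 212]
= [143, 127, 212]

at x=1,y=2 over L1,L2,L3,L4,L6,L7:
L1 α=1/7: [208/7, 104/7, 164/7]
L2 α=3/5: [667/7, 313/35, 4969/35]
L3 α=1/5: [3711/35, 3142/175, 20471/175]
L4 α=1/2: [2468/35, 18721/175, 16273/175]
L6 α=1/4: [3216/35, 47769/350, 64569/700]
L7 α=1/3: [13187/105, 27648/175, 131419/1050]
→ [126, 158, 125]
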